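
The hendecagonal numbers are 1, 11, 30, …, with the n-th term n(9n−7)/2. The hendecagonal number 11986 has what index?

Set n(9n−7)/2 = 11986, giving 9n² − 7n − 23972 = 0.
The discriminant is 49 + 72·11986 = 863041, and √863041 = 929.
So n = (7 + 929) / 18 = 936/18 = 52.
Check: 52·(9·52 − 7)/2 = 11986. ✓

52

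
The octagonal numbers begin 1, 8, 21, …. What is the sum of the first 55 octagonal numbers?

167860

Σ i(3i−2) = 3Σi² − 2Σi over i = 1..55.
Σi = 1540 and Σi² = 56980.
3·56980 − 2·1540 = 167860.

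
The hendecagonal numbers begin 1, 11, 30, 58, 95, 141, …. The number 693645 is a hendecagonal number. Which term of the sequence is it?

393

Set n(9n−7)/2 = 693645, giving 9n² − 7n − 1387290 = 0.
The discriminant is 49 + 72·693645 = 49942489, and √49942489 = 7067.
So n = (7 + 7067) / 18 = 7074/18 = 393.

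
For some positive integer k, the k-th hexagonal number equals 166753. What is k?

Set n(2n−1) = 166753, giving 2n² − n − 166753 = 0.
The discriminant is 1 + 8·166753 = 1334025, and √1334025 = 1155.
So n = (1 + 1155) / 4 = 1156/4 = 289.

289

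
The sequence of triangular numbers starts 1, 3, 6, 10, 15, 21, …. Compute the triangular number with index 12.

12·13/2 = 156/2 = 78.

78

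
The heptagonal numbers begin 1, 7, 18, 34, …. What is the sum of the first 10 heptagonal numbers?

Σ i(5i−3)/2 = (5Σi² − 3Σi) / 2 over i = 1..10.
Σi = 55 and Σi² = 385.
(5·385 − 3·55) / 2 = 1760/2 = 880.

880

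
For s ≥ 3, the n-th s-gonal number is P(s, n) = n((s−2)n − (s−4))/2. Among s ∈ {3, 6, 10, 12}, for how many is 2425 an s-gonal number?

s = 3: P(3, 69) = 2415 and P(3, 70) = 2485; 2425 is not s-gonal.
s = 6: P(6, 35) = 2415 and P(6, 36) = 2556; 2425 is not s-gonal.
s = 10: P(10, 25) = 2425. ✓
s = 12: P(12, 22) = 2332 and P(12, 23) = 2553; 2425 is not s-gonal.
Hits: s ∈ {10} → 1.

1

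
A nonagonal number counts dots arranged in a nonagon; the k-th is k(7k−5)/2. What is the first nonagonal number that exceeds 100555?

100725

Solve n(7n−5)/2 > 100555 for integer n.
The largest n with value ≤ 100555 is 169 (since 99541 ≤ 100555 < 100725), so the first above is n = 170, value 100725.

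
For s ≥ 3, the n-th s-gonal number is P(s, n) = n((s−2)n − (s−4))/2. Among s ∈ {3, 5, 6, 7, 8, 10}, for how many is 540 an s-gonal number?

2

s = 3: P(3, 32) = 528 and P(3, 33) = 561; 540 is not s-gonal.
s = 5: P(5, 19) = 532 and P(5, 20) = 590; 540 is not s-gonal.
s = 6: P(6, 16) = 496 and P(6, 17) = 561; 540 is not s-gonal.
s = 7: P(7, 15) = 540. ✓
s = 8: P(8, 13) = 481 and P(8, 14) = 560; 540 is not s-gonal.
s = 10: P(10, 12) = 540. ✓
Hits: s ∈ {7, 10} → 2.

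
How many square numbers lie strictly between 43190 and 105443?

117

The n-th square number is n².
Smallest index with value > 43190: n = 208 (giving 43264).
Largest index with value < 105443: n = 324 (giving 104976).
Indices 208 through 324: 117 terms.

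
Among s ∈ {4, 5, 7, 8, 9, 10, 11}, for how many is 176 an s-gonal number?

2

s = 4: P(4, 13) = 169 and P(4, 14) = 196; 176 is not s-gonal.
s = 5: P(5, 11) = 176. ✓
s = 7: P(7, 8) = 148 and P(7, 9) = 189; 176 is not s-gonal.
s = 8: P(8, 8) = 176. ✓
s = 9: P(9, 7) = 154 and P(9, 8) = 204; 176 is not s-gonal.
s = 10: P(10, 7) = 175 and P(10, 8) = 232; 176 is not s-gonal.
s = 11: P(11, 6) = 141 and P(11, 7) = 196; 176 is not s-gonal.
Hits: s ∈ {5, 8} → 2.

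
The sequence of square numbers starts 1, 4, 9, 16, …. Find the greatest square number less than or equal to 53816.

Solve n² ≤ 53816 for integer n.
n = 231 gives 53361 ≤ 53816, while n = 232 gives 53824 > 53816; so the answer is 53361.

53361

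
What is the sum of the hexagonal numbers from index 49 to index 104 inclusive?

Σ i(2i−1) = 2Σi² − Σi over i = 49..104.
Σi = 5460 − 1176 = 4284 and Σi² = 380380 − 38024 = 342356.
2·342356 − 1·4284 = 680428.

680428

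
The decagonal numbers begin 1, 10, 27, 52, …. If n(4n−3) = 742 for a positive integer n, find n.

Set n(4n−3) = 742, giving 4n² − 3n − 742 = 0.
So n = (3 + 109) / 8 = 112/8 = 14.
Check: 14·(4·14 − 3) = 742. ✓

14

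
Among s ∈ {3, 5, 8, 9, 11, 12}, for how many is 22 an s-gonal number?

s = 3: P(3, 6) = 21 and P(3, 7) = 28; 22 is not s-gonal.
s = 5: P(5, 4) = 22. ✓
s = 8: P(8, 3) = 21 and P(8, 4) = 40; 22 is not s-gonal.
s = 9: P(9, 2) = 9 and P(9, 3) = 24; 22 is not s-gonal.
s = 11: P(11, 2) = 11 and P(11, 3) = 30; 22 is not s-gonal.
s = 12: P(12, 2) = 12 and P(12, 3) = 33; 22 is not s-gonal.
Hits: s ∈ {5} → 1.

1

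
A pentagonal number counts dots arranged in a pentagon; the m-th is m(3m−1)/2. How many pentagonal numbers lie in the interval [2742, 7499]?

28

The n-th pentagonal number is n(3n−1)/2.
Smallest index with value ≥ 2742: n = 43 (giving 2752).
Largest index with value ≤ 7499: n = 70 (giving 7315).
Indices 43 through 70: 28 terms.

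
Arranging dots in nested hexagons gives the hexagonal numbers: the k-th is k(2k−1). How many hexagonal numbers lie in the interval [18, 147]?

5

The n-th hexagonal number is n(2n−1).
Smallest index with value ≥ 18: n = 4 (giving 28).
Largest index with value ≤ 147: n = 8 (giving 120).
Indices 4 through 8: 5 terms.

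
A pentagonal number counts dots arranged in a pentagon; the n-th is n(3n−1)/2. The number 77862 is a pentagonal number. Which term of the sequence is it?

228

Set n(3n−1)/2 = 77862, giving 3n² − n − 155724 = 0.
The discriminant is 1 + 24·77862 = 1868689, and √1868689 = 1367.
So n = (1 + 1367) / 6 = 1368/6 = 228.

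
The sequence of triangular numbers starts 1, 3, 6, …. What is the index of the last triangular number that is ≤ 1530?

Solve n(n+1)/2 ≤ 1530 for integer n.
n = 54 gives 1485 ≤ 1530, while n = 55 gives 1540 > 1530; so the answer is index 54.

54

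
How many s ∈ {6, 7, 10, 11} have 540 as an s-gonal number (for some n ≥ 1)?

s = 6: P(6, 16) = 496 and P(6, 17) = 561; 540 is not s-gonal.
s = 7: P(7, 15) = 540. ✓
s = 10: P(10, 12) = 540. ✓
s = 11: P(11, 11) = 506 and P(11, 12) = 606; 540 is not s-gonal.
Hits: s ∈ {7, 10} → 2.

2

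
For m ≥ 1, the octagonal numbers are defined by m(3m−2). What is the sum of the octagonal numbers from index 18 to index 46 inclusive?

Σ i(3i−2) = 3Σi² − 2Σi over i = 18..46.
Σi = 1081 − 153 = 928 and Σi² = 33511 − 1785 = 31726.
3·31726 − 2·928 = 93322.

93322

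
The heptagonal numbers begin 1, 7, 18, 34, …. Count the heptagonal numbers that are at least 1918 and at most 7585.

The n-th heptagonal number is n(5n−3)/2.
Smallest index with value ≥ 1918: n = 28 (giving 1918).
Largest index with value ≤ 7585: n = 55 (giving 7480).
Indices 28 through 55: 28 terms.

28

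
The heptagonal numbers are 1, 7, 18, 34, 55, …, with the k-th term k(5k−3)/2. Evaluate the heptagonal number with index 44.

The 44th heptagonal number is n(5n−3)/2 with n = 44.
44·(5·44 − 3)/2 = 44·217/2 = 4774.

4774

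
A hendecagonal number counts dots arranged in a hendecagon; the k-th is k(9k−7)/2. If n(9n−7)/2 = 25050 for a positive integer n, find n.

Set n(9n−7)/2 = 25050, giving 9n² − 7n − 50100 = 0.
The discriminant is 49 + 72·25050 = 1803649, and √1803649 = 1343.
So n = (7 + 1343) / 18 = 1350/18 = 75.
Check: 75·(9·75 − 7)/2 = 25050. ✓

75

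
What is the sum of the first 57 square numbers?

63365

Σ_{i=1}^{57} i² = 57·58·115/6 = 63365.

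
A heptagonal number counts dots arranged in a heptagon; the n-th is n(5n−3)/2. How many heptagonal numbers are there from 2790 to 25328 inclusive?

The n-th heptagonal number is n(5n−3)/2.
Smallest index with value ≥ 2790: n = 34 (giving 2839).
Largest index with value ≤ 25328: n = 100 (giving 24850).
Indices 34 through 100: 67 terms.

67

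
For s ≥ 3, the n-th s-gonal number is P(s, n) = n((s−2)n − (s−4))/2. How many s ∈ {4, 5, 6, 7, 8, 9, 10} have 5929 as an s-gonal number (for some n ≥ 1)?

s = 4: P(4, 77) = 5929. ✓
s = 5: P(5, 63) = 5922 and P(5, 64) = 6112; 5929 is not s-gonal.
s = 6: P(6, 54) = 5778 and P(6, 55) = 5995; 5929 is not s-gonal.
s = 7: P(7, 49) = 5929. ✓
s = 8: P(8, 44) = 5720 and P(8, 45) = 5985; 5929 is not s-gonal.
s = 9: P(9, 41) = 5781 and P(9, 42) = 6069; 5929 is not s-gonal.
s = 10: P(10, 38) = 5662 and P(10, 39) = 5967; 5929 is not s-gonal.
Hits: s ∈ {4, 7} → 2.

2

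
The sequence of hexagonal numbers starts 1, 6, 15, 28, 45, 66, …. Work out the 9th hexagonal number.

153

9·(2·9 − 1) = 9·17 = 153.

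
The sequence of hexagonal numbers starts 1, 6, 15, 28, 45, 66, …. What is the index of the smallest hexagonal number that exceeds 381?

15

Solve n(2n−1) > 381 for integer n.
The largest n with value ≤ 381 is 14 (since 378 ≤ 381 < 435), so the first above is n = 15, value 435.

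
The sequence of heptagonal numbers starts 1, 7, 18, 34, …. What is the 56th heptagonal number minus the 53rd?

813

56·(5·56 − 3)/2 = 7756 and 53·(5·53 − 3)/2 = 6943.
Difference: 7756 − 6943 = 813.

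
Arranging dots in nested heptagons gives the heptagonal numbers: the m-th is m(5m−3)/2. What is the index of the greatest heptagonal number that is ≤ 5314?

46

Solve n(5n−3)/2 ≤ 5314 for integer n.
n = 46 gives 5221 ≤ 5314, while n = 47 gives 5452 > 5314; so the answer is index 46.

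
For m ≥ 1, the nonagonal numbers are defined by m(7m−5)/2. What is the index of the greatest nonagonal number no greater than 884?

Solve n(7n−5)/2 ≤ 884 for integer n.
n = 16 gives 856 ≤ 884, while n = 17 gives 969 > 884; so the answer is index 16.

16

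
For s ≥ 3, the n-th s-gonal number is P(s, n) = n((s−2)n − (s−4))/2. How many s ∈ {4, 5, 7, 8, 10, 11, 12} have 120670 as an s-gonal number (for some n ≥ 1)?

s = 4: P(4, 347) = 120409 and P(4, 348) = 121104; 120670 is not s-gonal.
s = 5: P(5, 283) = 119992 and P(5, 284) = 120842; 120670 is not s-gonal.
s = 7: P(7, 220) = 120670. ✓
s = 8: P(8, 200) = 119600 and P(8, 201) = 120801; 120670 is not s-gonal.
s = 10: P(10, 174) = 120582 and P(10, 175) = 121975; 120670 is not s-gonal.
s = 11: P(11, 164) = 120458 and P(11, 165) = 121935; 120670 is not s-gonal.
s = 12: P(12, 155) = 119505 and P(12, 156) = 121056; 120670 is not s-gonal.
Hits: s ∈ {7} → 1.

1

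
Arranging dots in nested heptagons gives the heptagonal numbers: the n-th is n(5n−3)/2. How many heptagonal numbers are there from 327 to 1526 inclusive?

14

The n-th heptagonal number is n(5n−3)/2.
Smallest index with value ≥ 327: n = 12 (giving 342).
Largest index with value ≤ 1526: n = 25 (giving 1525).
Indices 12 through 25: 14 terms.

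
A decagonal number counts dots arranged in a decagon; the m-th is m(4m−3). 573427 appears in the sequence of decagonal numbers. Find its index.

Set n(4n−3) = 573427, giving 4n² − 3n − 573427 = 0.
The discriminant is 9 + 16·573427 = 9174841, and √9174841 = 3029.
So n = (3 + 3029) / 8 = 3032/8 = 379.

379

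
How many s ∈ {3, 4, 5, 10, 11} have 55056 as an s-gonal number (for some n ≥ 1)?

1

s = 3: P(3, 331) = 54946 and P(3, 332) = 55278; 55056 is not s-gonal.
s = 4: P(4, 234) = 54756 and P(4, 235) = 55225; 55056 is not s-gonal.
s = 5: P(5, 191) = 54626 and P(5, 192) = 55200; 55056 is not s-gonal.
s = 10: P(10, 117) = 54405 and P(10, 118) = 55342; 55056 is not s-gonal.
s = 11: P(11, 111) = 55056. ✓
Hits: s ∈ {11} → 1.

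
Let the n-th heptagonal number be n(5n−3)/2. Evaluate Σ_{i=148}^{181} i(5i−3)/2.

2299913

Σ i(5i−3)/2 = (5Σi² − 3Σi) / 2 over i = 148..181.
Σi = 16471 − 10878 = 5593 and Σi² = 1992991 − 1069670 = 923321.
(5·923321 − 3·5593) / 2 = 4599826/2 = 2299913.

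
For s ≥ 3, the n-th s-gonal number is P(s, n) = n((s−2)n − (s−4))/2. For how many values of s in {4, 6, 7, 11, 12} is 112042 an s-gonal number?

1

s = 4: P(4, 334) = 111556 and P(4, 335) = 112225; 112042 is not s-gonal.
s = 6: P(6, 236) = 111156 and P(6, 237) = 112101; 112042 is not s-gonal.
s = 7: P(7, 212) = 112042. ✓
s = 11: P(11, 158) = 111785 and P(11, 159) = 113208; 112042 is not s-gonal.
s = 12: P(12, 150) = 111900 and P(12, 151) = 113401; 112042 is not s-gonal.
Hits: s ∈ {7} → 1.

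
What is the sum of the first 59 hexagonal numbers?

138650

Σ i(2i−1) = 2Σi² − Σi over i = 1..59.
Σi = 1770 and Σi² = 70210.
2·70210 − 1·1770 = 138650.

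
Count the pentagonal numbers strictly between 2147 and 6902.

The n-th pentagonal number is n(3n−1)/2.
Smallest index with value > 2147: n = 39 (giving 2262).
Largest index with value < 6902: n = 67 (giving 6700).
Indices 39 through 67: 29 terms.

29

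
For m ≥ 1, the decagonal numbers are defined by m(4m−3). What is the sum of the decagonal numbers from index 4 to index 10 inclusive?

Σ i(4i−3) = 4Σi² − 3Σi over i = 4..10.
Σi = 55 − 6 = 49 and Σi² = 385 − 14 = 371.
4·371 − 3·49 = 1337.

1337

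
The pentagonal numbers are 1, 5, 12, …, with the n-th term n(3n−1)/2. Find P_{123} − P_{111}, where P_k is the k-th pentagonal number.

4206

123·(3·123 − 1)/2 = 22632 and 111·(3·111 − 1)/2 = 18426.
Difference: 22632 − 18426 = 4206.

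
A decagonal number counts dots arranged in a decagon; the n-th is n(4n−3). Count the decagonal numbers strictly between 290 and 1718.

13

The n-th decagonal number is n(4n−3).
Smallest index with value > 290: n = 9 (giving 297).
Largest index with value < 1718: n = 21 (giving 1701).
Indices 9 through 21: 13 terms.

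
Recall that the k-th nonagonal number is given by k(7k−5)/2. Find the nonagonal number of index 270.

254475

270·(7·270 − 5)/2 = 270·1885/2 = 254475.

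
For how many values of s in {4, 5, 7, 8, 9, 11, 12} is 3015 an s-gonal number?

s = 4: P(4, 54) = 2916 and P(4, 55) = 3025; 3015 is not s-gonal.
s = 5: P(5, 45) = 3015. ✓
s = 7: P(7, 35) = 3010 and P(7, 36) = 3186; 3015 is not s-gonal.
s = 8: P(8, 32) = 3008 and P(8, 33) = 3201; 3015 is not s-gonal.
s = 9: P(9, 29) = 2871 and P(9, 30) = 3075; 3015 is not s-gonal.
s = 11: P(11, 26) = 2951 and P(11, 27) = 3186; 3015 is not s-gonal.
s = 12: P(12, 24) = 2784 and P(12, 25) = 3025; 3015 is not s-gonal.
Hits: s ∈ {5} → 1.

1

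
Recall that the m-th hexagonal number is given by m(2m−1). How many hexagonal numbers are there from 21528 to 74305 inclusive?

90

The n-th hexagonal number is n(2n−1).
Smallest index with value ≥ 21528: n = 104 (giving 21528).
Largest index with value ≤ 74305: n = 193 (giving 74305).
Indices 104 through 193: 90 terms.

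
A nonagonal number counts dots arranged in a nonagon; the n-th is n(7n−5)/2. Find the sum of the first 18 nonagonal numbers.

Σ i(7i−5)/2 = (7Σi² − 5Σi) / 2 over i = 1..18.
Σi = 171 and Σi² = 2109.
(7·2109 − 5·171) / 2 = 13908/2 = 6954.

6954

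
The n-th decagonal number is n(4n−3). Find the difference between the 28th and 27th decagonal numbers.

217

Consecutive decagonal numbers differ by 8n − 7: here 8·28 − 7 = 217.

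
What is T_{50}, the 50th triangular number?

1275

The 50th triangular number is n(n+1)/2 with n = 50.
50·51/2 = 2550/2 = 1275.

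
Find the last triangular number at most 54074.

Solve n(n+1)/2 ≤ 54074 for integer n.
n = 328 gives 53956 ≤ 54074, while n = 329 gives 54285 > 54074; so the answer is 53956.

53956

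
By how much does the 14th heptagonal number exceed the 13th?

Consecutive heptagonal numbers differ by 5n − 4: here 5·14 − 4 = 66.

66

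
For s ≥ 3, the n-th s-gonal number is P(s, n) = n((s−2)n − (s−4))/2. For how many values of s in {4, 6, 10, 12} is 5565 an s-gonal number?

s = 4: P(4, 74) = 5476 and P(4, 75) = 5625; 5565 is not s-gonal.
s = 6: P(6, 53) = 5565. ✓
s = 10: P(10, 37) = 5365 and P(10, 38) = 5662; 5565 is not s-gonal.
s = 12: P(12, 33) = 5313 and P(12, 34) = 5644; 5565 is not s-gonal.
Hits: s ∈ {6} → 1.

1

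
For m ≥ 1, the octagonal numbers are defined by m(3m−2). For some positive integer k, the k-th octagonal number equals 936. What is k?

18

Set n(3n−2) = 936, giving 3n² − 2n − 936 = 0.
The discriminant is 4 + 12·936 = 11236, and √11236 = 106.
So n = (2 + 106) / 6 = 108/6 = 18.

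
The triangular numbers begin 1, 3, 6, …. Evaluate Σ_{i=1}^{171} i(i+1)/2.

848046

Σ i(i+1)/2 = (Σi² + Σi) / 2 over i = 1..171.
Σi = 14706 and Σi² = 1681386.
(1·1681386 + 1·14706) / 2 = 1696092/2 = 848046.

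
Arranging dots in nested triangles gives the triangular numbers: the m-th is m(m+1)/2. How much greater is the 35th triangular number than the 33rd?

35·36/2 = 630 and 33·34/2 = 561.
Difference: 630 − 561 = 69.

69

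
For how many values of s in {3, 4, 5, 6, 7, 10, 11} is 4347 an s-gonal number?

2

s = 3: P(3, 92) = 4278 and P(3, 93) = 4371; 4347 is not s-gonal.
s = 4: P(4, 65) = 4225 and P(4, 66) = 4356; 4347 is not s-gonal.
s = 5: P(5, 54) = 4347. ✓
s = 6: P(6, 46) = 4186 and P(6, 47) = 4371; 4347 is not s-gonal.
s = 7: P(7, 42) = 4347. ✓
s = 10: P(10, 33) = 4257 and P(10, 34) = 4522; 4347 is not s-gonal.
s = 11: P(11, 31) = 4216 and P(11, 32) = 4496; 4347 is not s-gonal.
Hits: s ∈ {5, 7} → 2.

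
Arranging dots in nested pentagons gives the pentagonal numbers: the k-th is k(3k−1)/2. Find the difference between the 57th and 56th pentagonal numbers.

Consecutive pentagonal numbers differ by 3n − 2: here 3·57 − 2 = 169.

169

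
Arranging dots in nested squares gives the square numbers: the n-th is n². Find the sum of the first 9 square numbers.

285

Σ_{i=1}^{9} i² = 9·10·19/6 = 285.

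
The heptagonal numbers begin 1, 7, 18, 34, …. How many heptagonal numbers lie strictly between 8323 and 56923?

The n-th heptagonal number is n(5n−3)/2.
Smallest index with value > 8323: n = 59 (giving 8614).
Largest index with value < 56923: n = 151 (giving 56776).
Indices 59 through 151: 93 terms.

93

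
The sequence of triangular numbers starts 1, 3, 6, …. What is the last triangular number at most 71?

66

Solve n(n+1)/2 ≤ 71 for integer n.
n = 11 gives 66 ≤ 71, while n = 12 gives 78 > 71; so the answer is 66.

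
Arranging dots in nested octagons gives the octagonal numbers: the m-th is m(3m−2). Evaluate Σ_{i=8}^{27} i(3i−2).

19670

Σ i(3i−2) = 3Σi² − 2Σi over i = 8..27.
Σi = 378 − 28 = 350 and Σi² = 6930 − 140 = 6790.
3·6790 − 2·350 = 19670.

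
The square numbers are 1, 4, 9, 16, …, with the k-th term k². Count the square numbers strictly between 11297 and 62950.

The n-th square number is n².
Smallest index with value > 11297: n = 107 (giving 11449).
Largest index with value < 62950: n = 250 (giving 62500).
Indices 107 through 250: 144 terms.

144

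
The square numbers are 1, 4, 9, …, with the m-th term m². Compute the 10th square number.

The 10th square number is n² with n = 10.
10² = 100.

100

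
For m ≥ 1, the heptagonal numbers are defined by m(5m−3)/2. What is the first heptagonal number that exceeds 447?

469

Solve n(5n−3)/2 > 447 for integer n.
The largest n with value ≤ 447 is 13 (since 403 ≤ 447 < 469), so the first above is n = 14, value 469.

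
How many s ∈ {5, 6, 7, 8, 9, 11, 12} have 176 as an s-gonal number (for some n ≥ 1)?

s = 5: P(5, 11) = 176. ✓
s = 6: P(6, 9) = 153 and P(6, 10) = 190; 176 is not s-gonal.
s = 7: P(7, 8) = 148 and P(7, 9) = 189; 176 is not s-gonal.
s = 8: P(8, 8) = 176. ✓
s = 9: P(9, 7) = 154 and P(9, 8) = 204; 176 is not s-gonal.
s = 11: P(11, 6) = 141 and P(11, 7) = 196; 176 is not s-gonal.
s = 12: P(12, 6) = 156 and P(12, 7) = 217; 176 is not s-gonal.
Hits: s ∈ {5, 8} → 2.

2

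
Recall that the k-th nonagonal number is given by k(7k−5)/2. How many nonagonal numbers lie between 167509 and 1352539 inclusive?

403

The n-th nonagonal number is n(7n−5)/2.
Smallest index with value ≥ 167509: n = 220 (giving 168850).
Largest index with value ≤ 1352539: n = 622 (giving 1352539).
Indices 220 through 622: 403 terms.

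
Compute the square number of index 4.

16

The 4th square number is n² with n = 4.
4² = 16.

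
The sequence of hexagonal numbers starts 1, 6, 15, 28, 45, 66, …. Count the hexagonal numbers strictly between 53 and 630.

12

The n-th hexagonal number is n(2n−1).
Smallest index with value > 53: n = 6 (giving 66).
Largest index with value < 630: n = 17 (giving 561).
Indices 6 through 17: 12 terms.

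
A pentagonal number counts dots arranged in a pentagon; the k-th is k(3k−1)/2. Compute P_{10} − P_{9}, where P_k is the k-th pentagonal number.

Consecutive pentagonal numbers differ by 3n − 2: here 3·10 − 2 = 28.

28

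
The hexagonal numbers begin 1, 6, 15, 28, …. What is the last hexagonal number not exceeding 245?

Solve n(2n−1) ≤ 245 for integer n.
n = 11 gives 231 ≤ 245, while n = 12 gives 276 > 245; so the answer is 231.

231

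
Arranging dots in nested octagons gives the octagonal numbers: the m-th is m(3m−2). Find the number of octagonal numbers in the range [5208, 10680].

The n-th octagonal number is n(3n−2).
Smallest index with value ≥ 5208: n = 42 (giving 5208).
Largest index with value ≤ 10680: n = 60 (giving 10680).
Indices 42 through 60: 19 terms.

19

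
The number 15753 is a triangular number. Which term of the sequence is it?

177

Set n(n+1)/2 = 15753, giving n² + n − 31506 = 0.
So n = (-1 + 355) / 2 = 354/2 = 177.
Check: 177·178/2 = 15753. ✓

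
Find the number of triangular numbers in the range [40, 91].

5

The n-th triangular number is n(n+1)/2.
Smallest index with value ≥ 40: n = 9 (giving 45).
Largest index with value ≤ 91: n = 13 (giving 91).
Indices 9 through 13: 5 terms.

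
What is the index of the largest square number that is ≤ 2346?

48

Solve n² ≤ 2346 for integer n.
n = 48 gives 2304 ≤ 2346, while n = 49 gives 2401 > 2346; so the answer is index 48.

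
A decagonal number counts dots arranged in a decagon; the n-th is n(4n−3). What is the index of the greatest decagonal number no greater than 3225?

28

Solve n(4n−3) ≤ 3225 for integer n.
n = 28 gives 3052 ≤ 3225, while n = 29 gives 3277 > 3225; so the answer is index 28.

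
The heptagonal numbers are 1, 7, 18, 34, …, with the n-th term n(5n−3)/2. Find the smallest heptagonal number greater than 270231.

271755

Solve n(5n−3)/2 > 270231 for integer n.
The largest n with value ≤ 270231 is 329 (since 270109 ≤ 270231 < 271755), so the first above is n = 330, value 271755.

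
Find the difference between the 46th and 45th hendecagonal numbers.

406

Consecutive hendecagonal numbers differ by 9n − 8: here 9·46 − 8 = 406.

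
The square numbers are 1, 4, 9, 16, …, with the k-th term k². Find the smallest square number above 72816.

72900

Solve n² > 72816 for integer n.
The largest n with value ≤ 72816 is 269 (since 72361 ≤ 72816 < 72900), so the first above is n = 270, value 72900.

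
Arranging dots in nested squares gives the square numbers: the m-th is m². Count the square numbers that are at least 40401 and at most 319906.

365

The n-th square number is n².
Smallest index with value ≥ 40401: n = 201 (giving 40401).
Largest index with value ≤ 319906: n = 565 (giving 319225).
Indices 201 through 565: 365 terms.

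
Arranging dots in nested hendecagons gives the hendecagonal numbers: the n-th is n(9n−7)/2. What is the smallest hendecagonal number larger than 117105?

Solve n(9n−7)/2 > 117105 for integer n.
The largest n with value ≤ 117105 is 161 (since 116081 ≤ 117105 < 117531), so the first above is n = 162, value 117531.

117531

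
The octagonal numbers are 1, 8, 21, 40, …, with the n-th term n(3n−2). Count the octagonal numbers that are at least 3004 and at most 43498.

The n-th octagonal number is n(3n−2).
Smallest index with value ≥ 3004: n = 32 (giving 3008).
Largest index with value ≤ 43498: n = 120 (giving 42960).
Indices 32 through 120: 89 terms.

89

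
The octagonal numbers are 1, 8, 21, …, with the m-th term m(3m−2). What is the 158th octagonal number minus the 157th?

943

Consecutive octagonal numbers differ by 6n − 5: here 6·158 − 5 = 943.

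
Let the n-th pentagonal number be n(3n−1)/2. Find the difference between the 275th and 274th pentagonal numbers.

Consecutive pentagonal numbers differ by 3n − 2: here 3·275 − 2 = 823.

823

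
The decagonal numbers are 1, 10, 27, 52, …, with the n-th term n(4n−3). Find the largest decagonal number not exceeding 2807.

2626

Solve n(4n−3) ≤ 2807 for integer n.
n = 26 gives 2626 ≤ 2807, while n = 27 gives 2835 > 2807; so the answer is 2626.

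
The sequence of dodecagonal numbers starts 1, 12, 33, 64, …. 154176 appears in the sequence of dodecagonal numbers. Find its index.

176

Set n(5n−4) = 154176, giving 5n² − 4n − 154176 = 0.
The discriminant is 16 + 20·154176 = 3083536, and √3083536 = 1756.
So n = (4 + 1756) / 10 = 1760/10 = 176.
Check: 176·(5·176 − 4) = 154176. ✓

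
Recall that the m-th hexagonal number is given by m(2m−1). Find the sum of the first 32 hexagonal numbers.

22352

Σ i(2i−1) = 2Σi² − Σi over i = 1..32.
Σi = 528 and Σi² = 11440.
2·11440 − 1·528 = 22352.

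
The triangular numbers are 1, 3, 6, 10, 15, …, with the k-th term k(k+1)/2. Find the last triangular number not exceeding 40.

36

Solve n(n+1)/2 ≤ 40 for integer n.
n = 8 gives 36 ≤ 40, while n = 9 gives 45 > 40; so the answer is 36.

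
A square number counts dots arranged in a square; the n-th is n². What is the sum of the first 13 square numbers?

819

Σ_{i=1}^{13} i² = 13·14·27/6 = 819.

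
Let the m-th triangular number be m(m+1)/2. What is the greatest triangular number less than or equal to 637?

Solve n(n+1)/2 ≤ 637 for integer n.
n = 35 gives 630 ≤ 637, while n = 36 gives 666 > 637; so the answer is 630.

630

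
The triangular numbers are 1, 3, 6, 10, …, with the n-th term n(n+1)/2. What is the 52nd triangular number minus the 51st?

Consecutive triangular numbers differ by n: T_{52} − T_{51} = 52.

52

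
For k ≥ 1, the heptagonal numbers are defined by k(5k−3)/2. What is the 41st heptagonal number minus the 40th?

201

Consecutive heptagonal numbers differ by 5n − 4: here 5·41 − 4 = 201.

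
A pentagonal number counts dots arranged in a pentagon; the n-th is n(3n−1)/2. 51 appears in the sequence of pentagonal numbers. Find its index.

Set n(3n−1)/2 = 51, giving 3n² − n − 102 = 0.
So n = (1 + 35) / 6 = 36/6 = 6.

6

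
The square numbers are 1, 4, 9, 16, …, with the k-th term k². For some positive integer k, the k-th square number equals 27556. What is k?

We need n² = 27556, so n = √27556 = 166.

166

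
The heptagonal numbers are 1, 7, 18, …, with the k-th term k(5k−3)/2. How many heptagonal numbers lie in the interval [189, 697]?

The n-th heptagonal number is n(5n−3)/2.
Smallest index with value ≥ 189: n = 9 (giving 189).
Largest index with value ≤ 697: n = 17 (giving 697).
Indices 9 through 17: 9 terms.

9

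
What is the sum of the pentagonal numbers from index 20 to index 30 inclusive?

Σ i(3i−1)/2 = (3Σi² − Σi) / 2 over i = 20..30.
Σi = 465 − 190 = 275 and Σi² = 9455 − 2470 = 6985.
(3·6985 − 1·275) / 2 = 20680/2 = 10340.

10340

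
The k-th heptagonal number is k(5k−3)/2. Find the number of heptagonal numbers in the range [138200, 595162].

253

The n-th heptagonal number is n(5n−3)/2.
Smallest index with value ≥ 138200: n = 236 (giving 138886).
Largest index with value ≤ 595162: n = 488 (giving 594628).
Indices 236 through 488: 253 terms.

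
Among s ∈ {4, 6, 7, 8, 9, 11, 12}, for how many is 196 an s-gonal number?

2

s = 4: P(4, 14) = 196. ✓
s = 6: P(6, 10) = 190 and P(6, 11) = 231; 196 is not s-gonal.
s = 7: P(7, 9) = 189 and P(7, 10) = 235; 196 is not s-gonal.
s = 8: P(8, 8) = 176 and P(8, 9) = 225; 196 is not s-gonal.
s = 9: P(9, 7) = 154 and P(9, 8) = 204; 196 is not s-gonal.
s = 11: P(11, 7) = 196. ✓
s = 12: P(12, 6) = 156 and P(12, 7) = 217; 196 is not s-gonal.
Hits: s ∈ {4, 11} → 2.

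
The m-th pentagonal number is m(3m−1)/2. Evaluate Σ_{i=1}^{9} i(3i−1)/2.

Σ i(3i−1)/2 = (3Σi² − Σi) / 2 over i = 1..9.
Σi = 45 and Σi² = 285.
(3·285 − 1·45) / 2 = 810/2 = 405.

405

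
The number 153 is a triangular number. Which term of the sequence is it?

17

Set n(n+1)/2 = 153, giving n² + n − 306 = 0.
The discriminant is 1 + 8·153 = 1225, and √1225 = 35.
So n = (-1 + 35) / 2 = 34/2 = 17.
Check: 17·18/2 = 153. ✓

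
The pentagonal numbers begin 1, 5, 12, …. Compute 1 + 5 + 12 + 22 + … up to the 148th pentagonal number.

1631848

Σ i(3i−1)/2 = (3Σi² − Σi) / 2 over i = 1..148.
Σi = 11026 and Σi² = 1091574.
(3·1091574 − 1·11026) / 2 = 3263696/2 = 1631848.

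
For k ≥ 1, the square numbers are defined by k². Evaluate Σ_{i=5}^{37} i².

17545

Σ_{i=5}^{37} i² = 17575 − 30 = 17545.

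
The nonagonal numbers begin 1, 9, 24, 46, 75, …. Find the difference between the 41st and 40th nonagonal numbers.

281

Consecutive nonagonal numbers differ by 7n − 6: here 7·41 − 6 = 281.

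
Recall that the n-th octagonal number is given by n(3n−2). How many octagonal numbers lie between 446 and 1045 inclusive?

7

The n-th octagonal number is n(3n−2).
Smallest index with value ≥ 446: n = 13 (giving 481).
Largest index with value ≤ 1045: n = 19 (giving 1045).
Indices 13 through 19: 7 terms.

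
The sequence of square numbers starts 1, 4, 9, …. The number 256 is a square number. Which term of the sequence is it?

16

We need n² = 256, so n = √256 = 16.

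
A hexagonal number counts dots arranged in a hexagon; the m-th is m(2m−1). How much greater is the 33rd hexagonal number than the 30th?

375

33·(2·33 − 1) = 2145 and 30·(2·30 − 1) = 1770.
Difference: 2145 − 1770 = 375.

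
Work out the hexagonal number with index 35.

2415

The 35th hexagonal number is n(2n−1) with n = 35.
35·(2·35 − 1) = 35·69 = 2415.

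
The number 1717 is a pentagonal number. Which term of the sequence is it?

34

Set n(3n−1)/2 = 1717, giving 3n² − n − 3434 = 0.
The discriminant is 1 + 24·1717 = 41209, and √41209 = 203.
So n = (1 + 203) / 6 = 204/6 = 34.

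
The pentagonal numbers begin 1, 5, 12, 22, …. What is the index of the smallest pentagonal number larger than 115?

Solve n(3n−1)/2 > 115 for integer n.
The largest n with value ≤ 115 is 8 (since 92 ≤ 115 < 117), so the first above is n = 9, value 117.

9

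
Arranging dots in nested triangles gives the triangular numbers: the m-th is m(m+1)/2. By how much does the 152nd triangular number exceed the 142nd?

152·153/2 = 11628 and 142·143/2 = 10153.
Difference: 11628 − 10153 = 1475.

1475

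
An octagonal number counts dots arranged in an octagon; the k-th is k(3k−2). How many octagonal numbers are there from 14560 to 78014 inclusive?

The n-th octagonal number is n(3n−2).
Smallest index with value ≥ 14560: n = 70 (giving 14560).
Largest index with value ≤ 78014: n = 161 (giving 77441).
Indices 70 through 161: 92 terms.

92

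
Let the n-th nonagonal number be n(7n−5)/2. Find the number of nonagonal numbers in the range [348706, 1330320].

301

The n-th nonagonal number is n(7n−5)/2.
Smallest index with value ≥ 348706: n = 316 (giving 348706).
Largest index with value ≤ 1330320: n = 616 (giving 1326556).
Indices 316 through 616: 301 terms.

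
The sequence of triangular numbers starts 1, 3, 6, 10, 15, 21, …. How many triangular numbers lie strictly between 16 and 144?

The n-th triangular number is n(n+1)/2.
Smallest index with value > 16: n = 6 (giving 21).
Largest index with value < 144: n = 16 (giving 136).
Indices 6 through 16: 11 terms.

11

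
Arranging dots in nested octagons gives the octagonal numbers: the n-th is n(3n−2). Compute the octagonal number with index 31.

2821

The 31st octagonal number is n(3n−2) with n = 31.
31·(3·31 − 2) = 31·91 = 2821.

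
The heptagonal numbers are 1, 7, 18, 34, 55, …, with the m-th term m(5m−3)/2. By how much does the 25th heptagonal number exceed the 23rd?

25·(5·25 − 3)/2 = 1525 and 23·(5·23 − 3)/2 = 1288.
Difference: 1525 − 1288 = 237.

237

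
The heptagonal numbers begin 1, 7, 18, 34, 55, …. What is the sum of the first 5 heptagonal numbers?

115

Σ i(5i−3)/2 = (5Σi² − 3Σi) / 2 over i = 1..5.
Σi = 15 and Σi² = 55.
(5·55 − 3·15) / 2 = 230/2 = 115.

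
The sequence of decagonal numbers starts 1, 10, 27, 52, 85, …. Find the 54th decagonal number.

The 54th decagonal number is n(4n−3) with n = 54.
54·(4·54 − 3) = 54·213 = 11502.

11502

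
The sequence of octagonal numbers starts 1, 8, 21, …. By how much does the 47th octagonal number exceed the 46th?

277

Consecutive octagonal numbers differ by 6n − 5: here 6·47 − 5 = 277.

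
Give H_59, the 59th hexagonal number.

6903

The 59th hexagonal number is n(2n−1) with n = 59.
59·(2·59 − 1) = 59·117 = 6903.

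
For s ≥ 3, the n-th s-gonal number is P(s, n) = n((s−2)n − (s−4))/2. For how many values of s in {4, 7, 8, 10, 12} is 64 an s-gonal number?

2

s = 4: P(4, 8) = 64. ✓
s = 7: P(7, 5) = 55 and P(7, 6) = 81; 64 is not s-gonal.
s = 8: P(8, 4) = 40 and P(8, 5) = 65; 64 is not s-gonal.
s = 10: P(10, 4) = 52 and P(10, 5) = 85; 64 is not s-gonal.
s = 12: P(12, 4) = 64. ✓
Hits: s ∈ {4, 12} → 2.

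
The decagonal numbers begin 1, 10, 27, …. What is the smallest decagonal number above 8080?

8326

Solve n(4n−3) > 8080 for integer n.
The largest n with value ≤ 8080 is 45 (since 7965 ≤ 8080 < 8326), so the first above is n = 46, value 8326.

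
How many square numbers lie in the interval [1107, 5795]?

43

The n-th square number is n².
Smallest index with value ≥ 1107: n = 34 (giving 1156).
Largest index with value ≤ 5795: n = 76 (giving 5776).
Indices 34 through 76: 43 terms.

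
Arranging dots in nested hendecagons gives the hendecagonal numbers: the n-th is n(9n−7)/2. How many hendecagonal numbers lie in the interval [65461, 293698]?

The n-th hendecagonal number is n(9n−7)/2.
Smallest index with value ≥ 65461: n = 121 (giving 65461).
Largest index with value ≤ 293698: n = 255 (giving 291720).
Indices 121 through 255: 135 terms.

135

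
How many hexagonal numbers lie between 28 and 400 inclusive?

11

The n-th hexagonal number is n(2n−1).
Smallest index with value ≥ 28: n = 4 (giving 28).
Largest index with value ≤ 400: n = 14 (giving 378).
Indices 4 through 14: 11 terms.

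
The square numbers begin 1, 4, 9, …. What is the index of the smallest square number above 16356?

Solve n² > 16356 for integer n.
The largest n with value ≤ 16356 is 127 (since 16129 ≤ 16356 < 16384), so the first above is n = 128, value 16384.

128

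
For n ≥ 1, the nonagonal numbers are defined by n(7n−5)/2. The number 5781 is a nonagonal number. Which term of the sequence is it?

41

Set n(7n−5)/2 = 5781, giving 7n² − 5n − 11562 = 0.
The discriminant is 25 + 56·5781 = 323761, and √323761 = 569.
So n = (5 + 569) / 14 = 574/14 = 41.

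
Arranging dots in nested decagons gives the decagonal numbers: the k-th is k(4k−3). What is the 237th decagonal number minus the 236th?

Consecutive decagonal numbers differ by 8n − 7: here 8·237 − 7 = 1889.

1889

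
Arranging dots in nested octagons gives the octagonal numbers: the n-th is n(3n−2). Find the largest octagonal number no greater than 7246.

7105

Solve n(3n−2) ≤ 7246 for integer n.
n = 49 gives 7105 ≤ 7246, while n = 50 gives 7400 > 7246; so the answer is 7105.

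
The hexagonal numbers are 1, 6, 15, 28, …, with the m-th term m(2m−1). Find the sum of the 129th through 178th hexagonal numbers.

Σ i(2i−1) = 2Σi² − Σi over i = 129..178.
Σi = 15931 − 8256 = 7675 and Σi² = 1895789 − 707264 = 1188525.
2·1188525 − 1·7675 = 2369375.

2369375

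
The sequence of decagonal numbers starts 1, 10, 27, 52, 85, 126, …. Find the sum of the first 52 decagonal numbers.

Σ i(4i−3) = 4Σi² − 3Σi over i = 1..52.
Σi = 1378 and Σi² = 48230.
4·48230 − 3·1378 = 188786.

188786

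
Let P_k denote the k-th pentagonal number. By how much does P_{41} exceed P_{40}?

121

Consecutive pentagonal numbers differ by 3n − 2: here 3·41 − 2 = 121.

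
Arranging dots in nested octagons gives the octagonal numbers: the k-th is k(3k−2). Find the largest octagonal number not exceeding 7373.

7105

Solve n(3n−2) ≤ 7373 for integer n.
n = 49 gives 7105 ≤ 7373, while n = 50 gives 7400 > 7373; so the answer is 7105.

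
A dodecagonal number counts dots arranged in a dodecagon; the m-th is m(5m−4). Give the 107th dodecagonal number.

56817

The 107th dodecagonal number is n(5n−4) with n = 107.
107·(5·107 − 4) = 107·531 = 56817.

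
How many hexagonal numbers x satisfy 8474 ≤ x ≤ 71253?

124

The n-th hexagonal number is n(2n−1).
Smallest index with value ≥ 8474: n = 66 (giving 8646).
Largest index with value ≤ 71253: n = 189 (giving 71253).
Indices 66 through 189: 124 terms.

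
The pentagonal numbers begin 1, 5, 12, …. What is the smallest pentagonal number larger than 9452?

9560

Solve n(3n−1)/2 > 9452 for integer n.
The largest n with value ≤ 9452 is 79 (since 9322 ≤ 9452 < 9560), so the first above is n = 80, value 9560.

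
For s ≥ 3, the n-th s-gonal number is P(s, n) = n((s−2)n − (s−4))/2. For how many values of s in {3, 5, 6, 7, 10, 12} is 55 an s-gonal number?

s = 3: P(3, 10) = 55. ✓
s = 5: P(5, 6) = 51 and P(5, 7) = 70; 55 is not s-gonal.
s = 6: P(6, 5) = 45 and P(6, 6) = 66; 55 is not s-gonal.
s = 7: P(7, 5) = 55. ✓
s = 10: P(10, 4) = 52 and P(10, 5) = 85; 55 is not s-gonal.
s = 12: P(12, 3) = 33 and P(12, 4) = 64; 55 is not s-gonal.
Hits: s ∈ {3, 7} → 2.

2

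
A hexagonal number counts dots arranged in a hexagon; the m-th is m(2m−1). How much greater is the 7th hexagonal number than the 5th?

7·(2·7 − 1) = 91 and 5·(2·5 − 1) = 45.
Difference: 91 − 45 = 46.

46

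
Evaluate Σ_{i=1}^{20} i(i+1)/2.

Σ i(i+1)/2 = (Σi² + Σi) / 2 over i = 1..20.
Σi = 210 and Σi² = 2870.
(1·2870 + 1·210) / 2 = 3080/2 = 1540.

1540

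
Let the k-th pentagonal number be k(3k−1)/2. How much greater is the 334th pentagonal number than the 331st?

334·(3·334 − 1)/2 = 167167 and 331·(3·331 − 1)/2 = 164176.
Difference: 167167 − 164176 = 2991.

2991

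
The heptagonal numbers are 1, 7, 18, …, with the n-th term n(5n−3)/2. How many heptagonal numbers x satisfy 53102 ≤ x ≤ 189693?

129

The n-th heptagonal number is n(5n−3)/2.
Smallest index with value ≥ 53102: n = 147 (giving 53802).
Largest index with value ≤ 189693: n = 275 (giving 188650).
Indices 147 through 275: 129 terms.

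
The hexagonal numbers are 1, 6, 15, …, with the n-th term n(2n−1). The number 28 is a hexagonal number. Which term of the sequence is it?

Set n(2n−1) = 28, giving 2n² − n − 28 = 0.
The discriminant is 1 + 8·28 = 225, and √225 = 15.
So n = (1 + 15) / 4 = 16/4 = 4.

4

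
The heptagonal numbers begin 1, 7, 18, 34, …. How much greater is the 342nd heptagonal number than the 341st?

1706

Consecutive heptagonal numbers differ by 5n − 4: here 5·342 − 4 = 1706.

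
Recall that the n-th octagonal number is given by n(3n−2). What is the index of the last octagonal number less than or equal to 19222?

80

Solve n(3n−2) ≤ 19222 for integer n.
n = 80 gives 19040 ≤ 19222, while n = 81 gives 19521 > 19222; so the answer is index 80.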